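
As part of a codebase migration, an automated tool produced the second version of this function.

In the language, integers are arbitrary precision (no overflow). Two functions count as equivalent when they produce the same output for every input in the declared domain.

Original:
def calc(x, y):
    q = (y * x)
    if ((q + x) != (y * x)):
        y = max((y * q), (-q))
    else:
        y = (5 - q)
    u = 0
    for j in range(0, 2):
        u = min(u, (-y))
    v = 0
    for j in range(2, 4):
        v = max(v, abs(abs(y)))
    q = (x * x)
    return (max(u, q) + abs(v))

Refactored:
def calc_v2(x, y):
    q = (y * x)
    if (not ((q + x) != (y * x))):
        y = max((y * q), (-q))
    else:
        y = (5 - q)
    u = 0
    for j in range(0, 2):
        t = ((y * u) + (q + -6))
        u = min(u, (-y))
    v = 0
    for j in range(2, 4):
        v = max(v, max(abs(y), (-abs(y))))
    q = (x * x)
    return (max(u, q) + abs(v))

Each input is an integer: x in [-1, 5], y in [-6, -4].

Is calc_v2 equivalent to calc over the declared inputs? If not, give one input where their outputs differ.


These are not equivalent — on x=-1, y=-6 the outputs split (7 vs 2).
calc: q becomes 6; next ((q + x) != (y * x)) evaluates to true; next y becomes -6; next u becomes 0; next at j=0:; next u becomes 0; next at j=1:; next u becomes 0; next v becomes 0; next at j=2:; next v becomes 6; next at j=3:; next v becomes 6; next q becomes 1; next final value 7
calc_v2: q becomes 6; next (not ((q + x) != (y * x))) evaluates to false; next y becomes -1; next u becomes 0; next at j=0:; next t becomes 0; next u becomes 0; next at j=1:; next t becomes 0; next u becomes 0; next v becomes 0; next at j=2:; next v becomes 1; next at j=3:; next v becomes 1; next q becomes 1; next final value 2
verdict: not equivalent; witness: x=-1, y=-6


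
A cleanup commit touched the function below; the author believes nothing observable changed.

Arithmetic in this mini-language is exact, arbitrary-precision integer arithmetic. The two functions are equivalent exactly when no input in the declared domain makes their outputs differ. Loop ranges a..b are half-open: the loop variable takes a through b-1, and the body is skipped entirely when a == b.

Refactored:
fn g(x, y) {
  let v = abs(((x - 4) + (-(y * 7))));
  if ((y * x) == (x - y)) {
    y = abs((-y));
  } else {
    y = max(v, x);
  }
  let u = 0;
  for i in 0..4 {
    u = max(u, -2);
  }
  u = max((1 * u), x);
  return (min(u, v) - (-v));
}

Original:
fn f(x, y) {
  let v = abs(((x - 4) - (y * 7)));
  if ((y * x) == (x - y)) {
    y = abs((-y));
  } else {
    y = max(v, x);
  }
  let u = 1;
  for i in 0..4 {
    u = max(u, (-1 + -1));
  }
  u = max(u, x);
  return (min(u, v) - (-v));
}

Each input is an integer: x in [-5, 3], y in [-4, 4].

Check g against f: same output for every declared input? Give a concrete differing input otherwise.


On input x=-5, y=-4, f returns 20 while g returns 19.
verdict: not equivalent; witness: x=-5, y=-4


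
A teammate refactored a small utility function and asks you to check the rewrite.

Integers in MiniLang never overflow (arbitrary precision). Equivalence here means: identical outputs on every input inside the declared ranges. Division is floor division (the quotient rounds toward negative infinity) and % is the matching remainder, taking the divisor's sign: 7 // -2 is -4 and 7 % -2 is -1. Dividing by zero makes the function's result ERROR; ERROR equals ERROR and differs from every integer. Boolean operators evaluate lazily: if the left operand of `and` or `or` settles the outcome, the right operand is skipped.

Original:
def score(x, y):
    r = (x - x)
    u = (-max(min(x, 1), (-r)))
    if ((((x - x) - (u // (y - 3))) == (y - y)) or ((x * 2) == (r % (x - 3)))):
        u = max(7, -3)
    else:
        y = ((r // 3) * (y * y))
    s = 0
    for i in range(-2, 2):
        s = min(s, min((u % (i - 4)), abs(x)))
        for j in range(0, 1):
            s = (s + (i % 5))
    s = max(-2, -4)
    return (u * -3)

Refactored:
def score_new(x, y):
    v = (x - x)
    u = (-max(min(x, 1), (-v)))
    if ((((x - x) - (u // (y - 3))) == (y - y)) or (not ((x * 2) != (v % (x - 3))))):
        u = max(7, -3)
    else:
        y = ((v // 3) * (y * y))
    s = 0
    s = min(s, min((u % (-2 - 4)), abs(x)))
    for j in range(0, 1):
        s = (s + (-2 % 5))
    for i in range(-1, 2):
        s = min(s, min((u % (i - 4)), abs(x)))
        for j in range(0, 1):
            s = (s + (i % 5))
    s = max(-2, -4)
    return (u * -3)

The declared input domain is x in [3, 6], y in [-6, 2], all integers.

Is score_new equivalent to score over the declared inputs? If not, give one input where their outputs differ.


Differences: loop structure differs; also local variable names differ; also statement counts differ; also boolean connective usage differs; also arithmetic usage differs; also min/max/abs usage differs; also comparison usage differs; also constant usage differs — yet all 36 inputs agree.
verdict: equivalent


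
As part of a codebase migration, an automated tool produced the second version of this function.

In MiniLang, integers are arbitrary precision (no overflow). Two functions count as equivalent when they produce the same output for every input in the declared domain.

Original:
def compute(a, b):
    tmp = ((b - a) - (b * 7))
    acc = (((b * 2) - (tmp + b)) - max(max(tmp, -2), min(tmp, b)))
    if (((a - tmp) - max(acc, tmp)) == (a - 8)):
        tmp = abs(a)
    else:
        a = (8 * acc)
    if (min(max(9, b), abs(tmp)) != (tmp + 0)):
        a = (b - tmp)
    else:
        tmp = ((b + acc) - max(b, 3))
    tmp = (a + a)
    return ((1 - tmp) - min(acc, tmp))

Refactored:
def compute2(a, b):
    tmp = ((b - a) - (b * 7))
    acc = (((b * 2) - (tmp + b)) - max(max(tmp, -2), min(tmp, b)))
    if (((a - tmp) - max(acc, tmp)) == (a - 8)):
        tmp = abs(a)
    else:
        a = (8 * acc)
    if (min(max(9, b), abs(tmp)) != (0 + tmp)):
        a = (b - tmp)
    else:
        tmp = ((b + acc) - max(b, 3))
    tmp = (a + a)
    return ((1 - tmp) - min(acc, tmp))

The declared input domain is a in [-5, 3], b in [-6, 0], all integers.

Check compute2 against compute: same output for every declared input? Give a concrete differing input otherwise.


Side by side, the visible changes include: same computation, different form.
Spot check at a=-4, b=-4 — compute: tmp = 28; acc = -60; (((a - tmp) - max(acc, tmp)) == (a - 8)) -> false; a = -480; (min(max(9, b), abs(tmp)) != (tmp + 0)) -> true; a = -32; tmp = -64; return 129. compute2: tmp = 28; acc = -60; (((a - tmp) - max(acc, tmp)) == (a - 8)) -> false; a = -480; (min(max(9, b), abs(tmp)) != (0 + tmp)) -> true; a = -32; tmp = -64; return 129. Both give 129.
Across all 63 domain points the two functions coincide.
verdict: equivalent


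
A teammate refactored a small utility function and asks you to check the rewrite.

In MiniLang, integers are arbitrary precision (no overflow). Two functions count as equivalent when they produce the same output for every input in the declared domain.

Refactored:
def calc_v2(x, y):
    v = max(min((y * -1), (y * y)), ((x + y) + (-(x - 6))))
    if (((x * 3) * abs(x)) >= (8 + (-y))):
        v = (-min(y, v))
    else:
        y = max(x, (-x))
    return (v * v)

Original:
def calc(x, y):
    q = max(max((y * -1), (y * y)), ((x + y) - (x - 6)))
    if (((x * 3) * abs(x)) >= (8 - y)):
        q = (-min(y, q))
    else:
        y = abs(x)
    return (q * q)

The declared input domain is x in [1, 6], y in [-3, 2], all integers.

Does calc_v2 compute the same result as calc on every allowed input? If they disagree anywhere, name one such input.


x=1, y=-3 yields 81 from calc but 9 from calc_v2.
verdict: not equivalent; witness: x=1, y=-3


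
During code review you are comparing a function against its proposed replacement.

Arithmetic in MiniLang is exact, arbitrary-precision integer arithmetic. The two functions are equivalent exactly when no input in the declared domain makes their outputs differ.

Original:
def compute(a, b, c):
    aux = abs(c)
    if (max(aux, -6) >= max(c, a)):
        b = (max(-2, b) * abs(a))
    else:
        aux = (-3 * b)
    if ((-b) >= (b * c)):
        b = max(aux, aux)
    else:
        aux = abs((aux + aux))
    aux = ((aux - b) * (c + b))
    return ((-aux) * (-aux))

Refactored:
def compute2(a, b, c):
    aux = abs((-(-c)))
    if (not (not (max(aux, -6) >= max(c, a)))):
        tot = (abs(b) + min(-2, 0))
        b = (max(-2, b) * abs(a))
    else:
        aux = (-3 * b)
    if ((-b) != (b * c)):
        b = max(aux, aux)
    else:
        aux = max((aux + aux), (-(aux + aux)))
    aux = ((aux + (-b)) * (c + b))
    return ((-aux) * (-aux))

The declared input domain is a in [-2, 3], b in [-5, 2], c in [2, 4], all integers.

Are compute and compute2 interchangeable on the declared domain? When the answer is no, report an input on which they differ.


Run the pair on a=-2, b=0, c=2.
compute: aux := 2 | (max(aux, -6) >= max(c, a)): true | b := 0 | ((-b) >= (b * c)): true | b := 2 | aux := 0 | result 0
compute2: aux := 2 | (not (not (max(aux, -6) >= max(c, a)))): true | tot := -2 | b := 0 | ((-b) != (b * c)): false | aux := 4 | aux := 8 | result 64
0 != 64, so the rewrite changes behavior.
verdict: not equivalent; witness: a=-2, b=0, c=2


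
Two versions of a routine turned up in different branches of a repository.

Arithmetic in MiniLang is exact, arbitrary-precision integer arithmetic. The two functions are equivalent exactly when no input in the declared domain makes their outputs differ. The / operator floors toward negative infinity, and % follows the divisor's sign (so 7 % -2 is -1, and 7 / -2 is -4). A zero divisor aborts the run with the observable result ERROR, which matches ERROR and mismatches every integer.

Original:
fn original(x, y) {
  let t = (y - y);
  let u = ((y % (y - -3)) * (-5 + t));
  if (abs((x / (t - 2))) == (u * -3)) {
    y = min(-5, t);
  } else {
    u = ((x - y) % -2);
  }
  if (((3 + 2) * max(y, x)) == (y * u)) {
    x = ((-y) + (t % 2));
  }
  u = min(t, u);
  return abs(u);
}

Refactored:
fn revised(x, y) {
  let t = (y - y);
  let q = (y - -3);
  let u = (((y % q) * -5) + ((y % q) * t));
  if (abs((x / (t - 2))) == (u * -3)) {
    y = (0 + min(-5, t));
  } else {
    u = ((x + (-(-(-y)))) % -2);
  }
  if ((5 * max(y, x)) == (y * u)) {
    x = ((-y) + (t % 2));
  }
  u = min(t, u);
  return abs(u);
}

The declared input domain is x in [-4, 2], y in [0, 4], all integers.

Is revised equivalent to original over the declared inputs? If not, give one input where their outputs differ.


Although local variable names differ; constant usage differs; statement counts differ; arithmetic usage differs, 35/35 inputs agree.
verdict: equivalent


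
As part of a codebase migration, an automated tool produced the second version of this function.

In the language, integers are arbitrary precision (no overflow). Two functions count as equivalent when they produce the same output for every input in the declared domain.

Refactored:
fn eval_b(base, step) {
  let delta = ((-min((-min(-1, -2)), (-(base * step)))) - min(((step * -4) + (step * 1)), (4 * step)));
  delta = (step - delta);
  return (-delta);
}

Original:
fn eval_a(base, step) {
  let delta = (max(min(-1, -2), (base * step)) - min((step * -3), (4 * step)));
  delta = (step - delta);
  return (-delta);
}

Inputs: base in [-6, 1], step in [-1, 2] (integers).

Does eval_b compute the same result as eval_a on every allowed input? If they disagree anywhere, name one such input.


The two versions differ — the changes include arithmetic usage differs; constant usage differs; min/max/abs usage differs.
Spot check at base=1, step=1 — eval_a: delta := 4 | delta := -3 | result 3. eval_b: delta := 4 | delta := -3 | result 3. Both give 3.
Every one of the 32 inputs gives matching results.
verdict: equivalent


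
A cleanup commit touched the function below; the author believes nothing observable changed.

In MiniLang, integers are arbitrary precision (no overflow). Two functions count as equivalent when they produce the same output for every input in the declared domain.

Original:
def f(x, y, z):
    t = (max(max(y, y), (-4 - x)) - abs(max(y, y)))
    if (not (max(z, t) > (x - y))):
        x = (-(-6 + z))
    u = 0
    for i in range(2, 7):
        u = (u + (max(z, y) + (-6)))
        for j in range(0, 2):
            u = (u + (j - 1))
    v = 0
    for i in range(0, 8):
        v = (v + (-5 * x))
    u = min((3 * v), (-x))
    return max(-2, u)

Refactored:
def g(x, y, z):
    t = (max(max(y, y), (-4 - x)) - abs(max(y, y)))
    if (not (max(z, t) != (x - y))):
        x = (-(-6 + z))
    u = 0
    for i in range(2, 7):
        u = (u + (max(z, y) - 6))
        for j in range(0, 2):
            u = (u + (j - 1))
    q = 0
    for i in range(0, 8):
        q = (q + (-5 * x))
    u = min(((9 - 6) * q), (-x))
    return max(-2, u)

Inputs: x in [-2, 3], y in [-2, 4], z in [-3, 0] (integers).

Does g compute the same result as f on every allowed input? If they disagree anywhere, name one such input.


Not equivalent: x=-2, y=-2, z=-3 separates them (-2 vs 2).
f: t := -4 | (not (max(z, t) > (x - y))): true | x := 9 | u := 0 | iter i=2: | u := -8 | iter j=0: | u := -9 | iter j=1: | u := -9 | iter i=3: | u := -17 | iter j=0: | u := -18 | iter j=1: | u := -18 | iter i=4: | u := -26 | iter j=0: | u := -27 | iter j=1: | u := -27 | iter i=5: | u := -35 | iter j=0: | u := -36 | iter j=1: | u := -36 | iter i=6: | u := -44 | iter j=0: | u := -45 | iter j=1: | u := -45 | v := 0 | iter i=0: | v := -45 | iter i=1: | v := -90 | iter i=2: | v := -135 | iter i=3: | v := -180 | iter i=4: | v := -225 | iter i=5: | v := -270 | iter i=6: | v := -315 | iter i=7: | v := -360 | u := -1080 | result -2
g: t := -4 | (not (max(z, t) != (x - y))): false | u := 0 | iter i=2: | u := -8 | iter j=0: | u := -9 | iter j=1: | u := -9 | iter i=3: | u := -17 | iter j=0: | u := -18 | iter j=1: | u := -18 | iter i=4: | u := -26 | iter j=0: | u := -27 | iter j=1: | u := -27 | iter i=5: | u := -35 | iter j=0: | u := -36 | iter j=1: | u := -36 | iter i=6: | u := -44 | iter j=0: | u := -45 | iter j=1: | u := -45 | q := 0 | iter i=0: | q := 10 | iter i=1: | q := 20 | iter i=2: | q := 30 | iter i=3: | q := 40 | iter i=4: | q := 50 | iter i=5: | q := 60 | iter i=6: | q := 70 | iter i=7: | q := 80 | u := 2 | result 2
verdict: not equivalent; witness: x=-2, y=-2, z=-3


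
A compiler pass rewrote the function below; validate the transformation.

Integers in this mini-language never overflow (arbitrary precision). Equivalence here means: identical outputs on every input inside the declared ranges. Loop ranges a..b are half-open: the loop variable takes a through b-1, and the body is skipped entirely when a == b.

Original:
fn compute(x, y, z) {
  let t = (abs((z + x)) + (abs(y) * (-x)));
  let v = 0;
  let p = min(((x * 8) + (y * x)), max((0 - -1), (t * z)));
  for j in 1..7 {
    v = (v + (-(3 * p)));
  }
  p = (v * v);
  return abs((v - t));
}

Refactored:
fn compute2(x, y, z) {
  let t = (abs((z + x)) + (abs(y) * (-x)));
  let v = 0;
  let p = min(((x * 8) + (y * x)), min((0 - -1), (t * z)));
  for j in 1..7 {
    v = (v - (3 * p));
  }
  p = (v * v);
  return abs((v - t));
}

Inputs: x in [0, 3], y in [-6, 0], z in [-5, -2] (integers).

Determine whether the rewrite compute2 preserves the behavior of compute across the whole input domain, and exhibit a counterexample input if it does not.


Not equivalent: x=0, y=-6, z=-5 separates them (5 vs 445).
compute: t becomes 5; next v becomes 0; next p becomes 0; next at j=1:; next v becomes 0; next at j=2:; next v becomes 0; next at j=3:; next v becomes 0; next at j=4:; next v becomes 0; next at j=5:; next v becomes 0; next at j=6:; next v becomes 0; next p becomes 0; next final value 5
compute2: t becomes 5; next v becomes 0; next p becomes -25; next at j=1:; next v becomes 75; next at j=2:; next v becomes 150; next at j=3:; next v becomes 225; next at j=4:; next v becomes 300; next at j=5:; next v becomes 375; next at j=6:; next v becomes 450; next p becomes 202500; next final value 445
verdict: not equivalent; witness: x=0, y=-6, z=-5


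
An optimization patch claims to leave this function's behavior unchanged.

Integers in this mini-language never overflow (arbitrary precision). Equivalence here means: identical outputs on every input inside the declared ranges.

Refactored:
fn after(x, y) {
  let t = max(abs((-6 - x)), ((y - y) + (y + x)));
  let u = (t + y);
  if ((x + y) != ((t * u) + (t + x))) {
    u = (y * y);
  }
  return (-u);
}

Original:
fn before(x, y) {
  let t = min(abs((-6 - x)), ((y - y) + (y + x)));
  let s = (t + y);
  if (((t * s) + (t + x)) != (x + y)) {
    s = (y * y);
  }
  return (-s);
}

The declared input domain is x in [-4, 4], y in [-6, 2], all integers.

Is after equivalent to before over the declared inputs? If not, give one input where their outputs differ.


Try x=-4, y=-6.
before: t := -10 | s := -16 | (((t * s) + (t + x)) != (x + y)): true | s := 36 | result -36
after: t := 2 | u := -4 | ((x + y) != ((t * u) + (t + x))): false | result 4
-36 vs 4 — the two versions disagree here.
verdict: not equivalent; witness: x=-4, y=-6


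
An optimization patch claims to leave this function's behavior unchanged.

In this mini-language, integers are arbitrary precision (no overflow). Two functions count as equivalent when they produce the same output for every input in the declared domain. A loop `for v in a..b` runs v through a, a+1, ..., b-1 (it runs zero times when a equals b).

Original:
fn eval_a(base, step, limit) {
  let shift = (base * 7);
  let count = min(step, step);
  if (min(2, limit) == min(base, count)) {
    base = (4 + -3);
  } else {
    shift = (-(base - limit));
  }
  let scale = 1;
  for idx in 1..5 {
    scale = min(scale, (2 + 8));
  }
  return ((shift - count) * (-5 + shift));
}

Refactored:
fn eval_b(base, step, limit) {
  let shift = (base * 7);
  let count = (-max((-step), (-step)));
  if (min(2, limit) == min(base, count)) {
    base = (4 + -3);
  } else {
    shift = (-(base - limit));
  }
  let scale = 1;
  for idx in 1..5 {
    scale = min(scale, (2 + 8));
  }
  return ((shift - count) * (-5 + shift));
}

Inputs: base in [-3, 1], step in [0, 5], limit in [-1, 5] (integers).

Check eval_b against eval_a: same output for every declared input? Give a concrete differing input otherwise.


Equivalent — the differences include min/max/abs usage differs, yet no declared input distinguishes the two.
Tracing base=-2, step=4, limit=3: eval_a: shift becomes -14; next count becomes 4; next (min(2, limit) == min(base, count)) evaluates to false; next shift becomes 5; next scale becomes 1; next at idx=1:; next scale becomes 1; next at idx=2:; next scale becomes 1; next at idx=3:; next scale becomes 1; next at idx=4:; next scale becomes 1; next final value 0 | eval_b: shift becomes -14; next count becomes 4; next (min(2, limit) == min(base, count)) evaluates to false; next shift becomes 5; next scale becomes 1; next at idx=1:; next scale becomes 1; next at idx=2:; next scale becomes 1; next at idx=3:; next scale becomes 1; next at idx=4:; next scale becomes 1; next final value 0 — matching result 0.
Every one of the 210 inputs gives matching results.
verdict: equivalent


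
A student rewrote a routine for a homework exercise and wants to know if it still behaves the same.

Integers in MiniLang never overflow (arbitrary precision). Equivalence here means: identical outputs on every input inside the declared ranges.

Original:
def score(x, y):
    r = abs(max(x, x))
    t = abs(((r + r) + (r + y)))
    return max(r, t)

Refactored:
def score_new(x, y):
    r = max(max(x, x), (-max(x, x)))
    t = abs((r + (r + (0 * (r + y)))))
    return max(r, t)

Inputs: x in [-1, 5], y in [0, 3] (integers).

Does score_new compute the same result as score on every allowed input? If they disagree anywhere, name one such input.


Not equivalent: x=-1, y=0 separates them (3 vs 2).
score: r=1, then t=3, then returns 3
score_new: r=1, then t=2, then returns 2
verdict: not equivalent; witness: x=-1, y=0


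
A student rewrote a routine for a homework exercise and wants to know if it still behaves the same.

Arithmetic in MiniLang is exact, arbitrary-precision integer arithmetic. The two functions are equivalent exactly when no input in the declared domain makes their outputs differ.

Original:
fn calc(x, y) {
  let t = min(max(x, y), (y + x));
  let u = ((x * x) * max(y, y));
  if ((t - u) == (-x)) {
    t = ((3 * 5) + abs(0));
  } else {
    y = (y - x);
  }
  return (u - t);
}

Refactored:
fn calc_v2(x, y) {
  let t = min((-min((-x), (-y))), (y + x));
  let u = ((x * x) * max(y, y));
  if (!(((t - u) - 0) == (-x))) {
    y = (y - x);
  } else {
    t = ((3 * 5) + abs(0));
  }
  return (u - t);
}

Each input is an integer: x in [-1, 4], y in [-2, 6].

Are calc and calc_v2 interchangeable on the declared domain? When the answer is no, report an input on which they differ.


Side by side, the visible changes include: boolean connective usage differs; and constant usage differs; and arithmetic usage differs; and min/max/abs usage differs.
Tracing x=4, y=5: calc: t becomes 5; next u becomes 80; next ((t - u) == (-x)) evaluates to false; next y becomes 1; next final value 75 | calc_v2: t becomes 5; next u becomes 80; next (!(((t - u) - 0) == (-x))) evaluates to true; next y becomes 1; next final value 75 — matching result 75.
Checked all 54 inputs in the declared domain: the outputs agree on every one.
verdict: equivalent


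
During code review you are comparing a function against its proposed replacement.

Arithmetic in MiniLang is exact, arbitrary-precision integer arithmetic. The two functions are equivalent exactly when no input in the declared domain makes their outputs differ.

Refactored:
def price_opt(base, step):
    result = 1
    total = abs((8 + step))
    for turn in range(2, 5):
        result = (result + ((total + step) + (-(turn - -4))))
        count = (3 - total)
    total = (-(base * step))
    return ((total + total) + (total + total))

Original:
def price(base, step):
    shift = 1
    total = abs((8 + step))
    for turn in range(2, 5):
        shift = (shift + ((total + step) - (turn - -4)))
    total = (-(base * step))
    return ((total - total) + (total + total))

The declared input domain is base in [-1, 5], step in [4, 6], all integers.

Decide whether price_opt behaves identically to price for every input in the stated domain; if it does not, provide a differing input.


Not equivalent: base=-1, step=4 separates them (8 vs 16).
price: shift becomes 1; next total becomes 12; next at turn=2:; next shift becomes 11; next at turn=3:; next shift becomes 20; next at turn=4:; next shift becomes 28; next total becomes 4; next final value 8
price_opt: result becomes 1; next total becomes 12; next at turn=2:; next result becomes 11; next count becomes -9; next at turn=3:; next result becomes 20; next count becomes -9; next at turn=4:; next result becomes 28; next count becomes -9; next total becomes 4; next final value 16
verdict: not equivalent; witness: base=-1, step=4


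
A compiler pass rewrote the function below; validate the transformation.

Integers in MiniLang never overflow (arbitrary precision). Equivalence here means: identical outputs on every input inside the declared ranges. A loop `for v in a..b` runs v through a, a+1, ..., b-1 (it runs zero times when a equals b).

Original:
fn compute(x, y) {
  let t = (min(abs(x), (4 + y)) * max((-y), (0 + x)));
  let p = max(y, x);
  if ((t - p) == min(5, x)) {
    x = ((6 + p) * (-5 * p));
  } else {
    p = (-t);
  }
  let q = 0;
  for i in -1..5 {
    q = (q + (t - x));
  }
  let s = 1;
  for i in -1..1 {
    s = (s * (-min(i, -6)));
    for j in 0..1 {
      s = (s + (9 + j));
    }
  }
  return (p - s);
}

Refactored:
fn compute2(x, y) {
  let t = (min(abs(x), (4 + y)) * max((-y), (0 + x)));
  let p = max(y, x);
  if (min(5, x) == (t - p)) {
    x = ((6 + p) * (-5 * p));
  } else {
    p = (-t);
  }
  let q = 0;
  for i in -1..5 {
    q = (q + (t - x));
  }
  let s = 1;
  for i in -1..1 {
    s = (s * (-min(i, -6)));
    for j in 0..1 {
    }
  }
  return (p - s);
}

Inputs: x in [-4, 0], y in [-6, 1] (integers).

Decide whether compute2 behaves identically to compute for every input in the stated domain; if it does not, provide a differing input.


At x=-4, y=-6: compute gives -87, compute2 gives -24.
verdict: not equivalent; witness: x=-4, y=-6


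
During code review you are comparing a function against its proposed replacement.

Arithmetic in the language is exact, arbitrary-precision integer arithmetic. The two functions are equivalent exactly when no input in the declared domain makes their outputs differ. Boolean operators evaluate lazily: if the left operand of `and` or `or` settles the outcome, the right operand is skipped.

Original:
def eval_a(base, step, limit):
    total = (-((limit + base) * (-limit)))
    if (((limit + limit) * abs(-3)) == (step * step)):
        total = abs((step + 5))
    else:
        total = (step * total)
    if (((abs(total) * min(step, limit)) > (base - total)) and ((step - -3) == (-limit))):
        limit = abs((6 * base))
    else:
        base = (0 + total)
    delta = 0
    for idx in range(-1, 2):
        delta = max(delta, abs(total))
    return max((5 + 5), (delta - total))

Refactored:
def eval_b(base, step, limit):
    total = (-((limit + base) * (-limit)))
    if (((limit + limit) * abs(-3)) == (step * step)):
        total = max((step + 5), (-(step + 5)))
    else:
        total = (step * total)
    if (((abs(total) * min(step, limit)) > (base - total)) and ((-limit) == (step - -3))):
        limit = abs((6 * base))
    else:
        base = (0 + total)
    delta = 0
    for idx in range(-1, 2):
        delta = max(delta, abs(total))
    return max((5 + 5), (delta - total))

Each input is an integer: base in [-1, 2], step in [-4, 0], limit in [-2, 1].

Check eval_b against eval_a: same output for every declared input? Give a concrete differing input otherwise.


Differences: constant usage differs, and min/max/abs usage differs, and arithmetic usage differs — yet all 80 inputs agree.
verdict: equivalent


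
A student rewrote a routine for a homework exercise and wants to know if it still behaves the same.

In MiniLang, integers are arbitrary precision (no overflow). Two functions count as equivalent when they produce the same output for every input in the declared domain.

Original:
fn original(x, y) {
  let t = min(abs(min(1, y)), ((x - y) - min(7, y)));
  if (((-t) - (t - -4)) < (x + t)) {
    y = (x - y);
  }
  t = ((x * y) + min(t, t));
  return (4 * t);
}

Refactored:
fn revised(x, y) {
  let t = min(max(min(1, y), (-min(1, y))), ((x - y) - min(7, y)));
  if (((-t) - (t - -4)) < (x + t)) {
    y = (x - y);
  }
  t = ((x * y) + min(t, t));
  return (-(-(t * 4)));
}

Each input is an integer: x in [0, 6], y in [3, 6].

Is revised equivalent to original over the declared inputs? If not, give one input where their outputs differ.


Behavior is preserved: although constant usage differs, and min/max/abs usage differs, the outputs never diverge.
Spot check at x=0, y=4 — original: t := -8 | (((-t) - (t - -4)) < (x + t)): false | t := -8 | result -32. revised: t := -8 | (((-t) - (t - -4)) < (x + t)): false | t := -8 | result -32. Both give -32.
Across all 28 domain points the two functions coincide.
verdict: equivalent


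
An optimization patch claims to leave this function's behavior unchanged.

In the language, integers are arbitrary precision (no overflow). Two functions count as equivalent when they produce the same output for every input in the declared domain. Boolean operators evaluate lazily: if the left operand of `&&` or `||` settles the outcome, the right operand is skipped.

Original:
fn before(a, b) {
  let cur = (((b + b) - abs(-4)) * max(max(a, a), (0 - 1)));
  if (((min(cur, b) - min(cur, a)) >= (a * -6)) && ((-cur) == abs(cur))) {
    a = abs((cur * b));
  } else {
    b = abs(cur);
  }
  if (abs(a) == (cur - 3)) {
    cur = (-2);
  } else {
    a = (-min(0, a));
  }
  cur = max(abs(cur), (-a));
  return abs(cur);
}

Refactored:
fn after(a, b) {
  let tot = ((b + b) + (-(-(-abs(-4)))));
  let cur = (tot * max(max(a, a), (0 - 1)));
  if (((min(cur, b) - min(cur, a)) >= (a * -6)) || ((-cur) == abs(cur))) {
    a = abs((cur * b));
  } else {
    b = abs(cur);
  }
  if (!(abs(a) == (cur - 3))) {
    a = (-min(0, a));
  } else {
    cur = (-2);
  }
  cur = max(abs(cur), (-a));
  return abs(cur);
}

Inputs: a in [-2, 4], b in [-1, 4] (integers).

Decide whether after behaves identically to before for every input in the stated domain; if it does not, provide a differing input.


Try a=1, b=4.
before: cur := 4 | (((min(cur, b) - min(cur, a)) >= (a * -6)) && ((-cur) == abs(cur))): false | b := 4 | (abs(a) == (cur - 3)): true | cur := -2 | cur := 2 | result 2
after: tot := 4 | cur := 4 | (((min(cur, b) - min(cur, a)) >= (a * -6)) || ((-cur) == abs(cur))): true | a := 16 | (!(abs(a) == (cur - 3))): true | a := 0 | cur := 4 | result 4
2 and 4 differ, so these are not the same function on this domain.
verdict: not equivalent; witness: a=1, b=4


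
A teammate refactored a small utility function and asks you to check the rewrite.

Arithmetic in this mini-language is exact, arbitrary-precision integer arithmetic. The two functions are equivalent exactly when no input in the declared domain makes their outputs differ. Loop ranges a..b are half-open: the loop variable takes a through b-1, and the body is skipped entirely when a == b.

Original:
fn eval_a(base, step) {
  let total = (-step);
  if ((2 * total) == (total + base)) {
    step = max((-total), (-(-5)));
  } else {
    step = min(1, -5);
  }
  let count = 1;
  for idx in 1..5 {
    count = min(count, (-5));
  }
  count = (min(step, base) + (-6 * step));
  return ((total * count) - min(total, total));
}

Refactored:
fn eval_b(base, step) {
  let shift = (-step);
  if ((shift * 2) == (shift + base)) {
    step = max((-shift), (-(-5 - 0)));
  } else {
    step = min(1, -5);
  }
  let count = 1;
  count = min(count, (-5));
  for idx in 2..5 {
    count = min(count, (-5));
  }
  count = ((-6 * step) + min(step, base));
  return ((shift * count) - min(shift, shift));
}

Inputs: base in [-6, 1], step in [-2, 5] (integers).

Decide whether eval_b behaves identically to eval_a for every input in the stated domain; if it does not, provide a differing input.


The two versions differ — the changes include min/max/abs usage differs, plus arithmetic usage differs, plus local variable names differ, plus loop structure differs, plus constant usage differs, plus statement counts differ.
Tracing base=0, step=3: eval_a: total becomes -3; next ((2 * total) == (total + base)) evaluates to false; next step becomes -5; next count becomes 1; next at idx=1:; next count becomes -5; next at idx=2:; next count becomes -5; next at idx=3:; next count becomes -5; next at idx=4:; next count becomes -5; next count becomes 25; next final value -72 | eval_b: shift becomes -3; next ((shift * 2) == (shift + base)) evaluates to false; next step becomes -5; next count becomes 1; next count becomes -5; next at idx=2:; next count becomes -5; next at idx=3:; next count becomes -5; next at idx=4:; next count becomes -5; next count becomes 25; next final value -72 — matching result -72.
Across all 64 domain points the two functions coincide.
verdict: equivalent


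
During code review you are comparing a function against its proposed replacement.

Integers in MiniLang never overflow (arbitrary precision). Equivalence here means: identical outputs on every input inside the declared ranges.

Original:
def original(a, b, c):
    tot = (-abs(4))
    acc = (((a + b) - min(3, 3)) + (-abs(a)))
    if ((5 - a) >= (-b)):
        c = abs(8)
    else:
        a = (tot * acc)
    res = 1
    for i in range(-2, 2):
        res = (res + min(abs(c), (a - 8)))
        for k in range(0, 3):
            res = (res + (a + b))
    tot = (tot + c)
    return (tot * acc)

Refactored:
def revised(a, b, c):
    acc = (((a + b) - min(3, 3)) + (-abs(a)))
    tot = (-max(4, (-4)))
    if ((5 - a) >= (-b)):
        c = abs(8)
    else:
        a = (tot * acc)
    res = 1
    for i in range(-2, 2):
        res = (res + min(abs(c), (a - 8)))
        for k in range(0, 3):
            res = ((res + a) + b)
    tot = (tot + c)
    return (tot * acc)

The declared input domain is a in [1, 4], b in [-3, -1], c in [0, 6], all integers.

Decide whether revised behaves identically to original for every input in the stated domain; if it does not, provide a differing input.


Differences: min/max/abs usage differs; and constant usage differs — yet all 84 inputs agree.
verdict: equivalent


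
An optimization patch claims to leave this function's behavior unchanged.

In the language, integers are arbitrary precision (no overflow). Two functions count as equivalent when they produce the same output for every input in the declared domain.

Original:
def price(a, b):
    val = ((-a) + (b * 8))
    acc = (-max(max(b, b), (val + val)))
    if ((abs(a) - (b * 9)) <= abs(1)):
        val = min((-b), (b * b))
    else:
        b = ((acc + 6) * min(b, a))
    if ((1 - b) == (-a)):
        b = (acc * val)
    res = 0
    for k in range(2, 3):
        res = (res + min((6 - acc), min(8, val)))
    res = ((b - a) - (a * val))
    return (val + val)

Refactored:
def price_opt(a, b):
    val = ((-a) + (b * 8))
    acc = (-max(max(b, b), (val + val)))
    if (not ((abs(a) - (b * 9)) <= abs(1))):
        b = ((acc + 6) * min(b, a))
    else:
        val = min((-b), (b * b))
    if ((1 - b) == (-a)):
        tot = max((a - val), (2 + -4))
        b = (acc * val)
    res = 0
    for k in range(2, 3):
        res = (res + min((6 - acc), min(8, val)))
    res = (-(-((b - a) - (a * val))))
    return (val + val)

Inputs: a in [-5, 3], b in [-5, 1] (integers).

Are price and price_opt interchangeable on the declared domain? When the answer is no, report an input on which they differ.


This is a faithful refactor — constant usage differs; and arithmetic usage differs; and min/max/abs usage differs; and statement counts differ; and local variable names differ; and boolean connective usage differs, but the computed results match everywhere.
Spot check at a=-1, b=-2 — price: val becomes -15; next acc becomes 2; next ((abs(a) - (b * 9)) <= abs(1)) evaluates to false; next b becomes -16; next ((1 - b) == (-a)) evaluates to false; next res becomes 0; next at k=2:; next res becomes -15; next res becomes -30; next final value -30. price_opt: val becomes -15; next acc becomes 2; next (not ((abs(a) - (b * 9)) <= abs(1))) evaluates to true; next b becomes -16; next ((1 - b) == (-a)) evaluates to false; next res becomes 0; next at k=2:; next res becomes -15; next res becomes -30; next final value -30. Both give -30.
An exhaustive pass over the 63 declared inputs shows identical outputs.
verdict: equivalent


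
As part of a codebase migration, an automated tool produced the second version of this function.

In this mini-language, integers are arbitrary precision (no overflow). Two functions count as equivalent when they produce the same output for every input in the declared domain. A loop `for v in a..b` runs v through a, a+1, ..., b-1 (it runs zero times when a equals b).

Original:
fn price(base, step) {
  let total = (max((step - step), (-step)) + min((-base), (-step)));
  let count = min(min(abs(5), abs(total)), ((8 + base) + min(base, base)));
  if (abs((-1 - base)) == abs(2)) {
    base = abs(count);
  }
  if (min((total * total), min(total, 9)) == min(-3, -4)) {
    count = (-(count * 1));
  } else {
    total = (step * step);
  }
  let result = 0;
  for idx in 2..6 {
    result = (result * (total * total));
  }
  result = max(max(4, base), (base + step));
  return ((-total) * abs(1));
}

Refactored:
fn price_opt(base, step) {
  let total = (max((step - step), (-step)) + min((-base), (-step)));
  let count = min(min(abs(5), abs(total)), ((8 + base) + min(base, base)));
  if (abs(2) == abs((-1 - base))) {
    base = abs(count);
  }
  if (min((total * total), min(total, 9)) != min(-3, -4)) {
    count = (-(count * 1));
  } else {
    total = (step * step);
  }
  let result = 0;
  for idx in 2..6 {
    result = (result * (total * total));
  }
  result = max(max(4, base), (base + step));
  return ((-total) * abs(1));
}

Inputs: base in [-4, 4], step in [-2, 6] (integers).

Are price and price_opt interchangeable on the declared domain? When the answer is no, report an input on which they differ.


Consider the input base=-4, step=-1.
price: total becomes 2; next count becomes 0; next (abs((-1 - base)) == abs(2)) evaluates to false; next (min((total * total), min(total, 9)) == min(-3, -4)) evaluates to false; next total becomes 1; next result becomes 0; next at idx=2:; next result becomes 0; next at idx=3:; next result becomes 0; next at idx=4:; next result becomes 0; next at idx=5:; next result becomes 0; next result becomes 4; next final value -1
price_opt: total becomes 2; next count becomes 0; next (abs(2) == abs((-1 - base))) evaluates to false; next (min((total * total), min(total, 9)) != min(-3, -4)) evaluates to true; next count becomes 0; next result becomes 0; next at idx=2:; next result becomes 0; next at idx=3:; next result becomes 0; next at idx=4:; next result becomes 0; next at idx=5:; next result becomes 0; next result becomes 4; next final value -2
-1 != -2, so the rewrite changes behavior.
verdict: not equivalent; witness: base=-4, step=-1


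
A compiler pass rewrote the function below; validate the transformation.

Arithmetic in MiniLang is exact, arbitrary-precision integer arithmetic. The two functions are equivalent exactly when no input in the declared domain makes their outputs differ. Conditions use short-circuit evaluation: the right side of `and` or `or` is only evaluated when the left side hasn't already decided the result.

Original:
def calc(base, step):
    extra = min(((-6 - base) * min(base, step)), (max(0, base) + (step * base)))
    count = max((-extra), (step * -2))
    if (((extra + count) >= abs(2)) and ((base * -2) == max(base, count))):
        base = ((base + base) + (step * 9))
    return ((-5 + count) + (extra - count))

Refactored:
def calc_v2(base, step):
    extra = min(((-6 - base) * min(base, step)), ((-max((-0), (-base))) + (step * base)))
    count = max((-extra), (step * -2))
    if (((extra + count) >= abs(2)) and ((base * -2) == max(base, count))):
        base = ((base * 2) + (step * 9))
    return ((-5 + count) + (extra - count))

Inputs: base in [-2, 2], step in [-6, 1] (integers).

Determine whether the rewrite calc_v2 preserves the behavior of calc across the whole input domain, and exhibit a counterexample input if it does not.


There is a counterexample at base=-2, step=-6: 7 on one side, 5 on the other.
calc: extra becomes 12; next count becomes 12; next (((extra + count) >= abs(2)) and ((base * -2) == max(base, count))) evaluates to false; next final value 7
calc_v2: extra becomes 10; next count becomes 12; next (((extra + count) >= abs(2)) and ((base * -2) == max(base, count))) evaluates to false; next final value 5
verdict: not equivalent; witness: base=-2, step=-6


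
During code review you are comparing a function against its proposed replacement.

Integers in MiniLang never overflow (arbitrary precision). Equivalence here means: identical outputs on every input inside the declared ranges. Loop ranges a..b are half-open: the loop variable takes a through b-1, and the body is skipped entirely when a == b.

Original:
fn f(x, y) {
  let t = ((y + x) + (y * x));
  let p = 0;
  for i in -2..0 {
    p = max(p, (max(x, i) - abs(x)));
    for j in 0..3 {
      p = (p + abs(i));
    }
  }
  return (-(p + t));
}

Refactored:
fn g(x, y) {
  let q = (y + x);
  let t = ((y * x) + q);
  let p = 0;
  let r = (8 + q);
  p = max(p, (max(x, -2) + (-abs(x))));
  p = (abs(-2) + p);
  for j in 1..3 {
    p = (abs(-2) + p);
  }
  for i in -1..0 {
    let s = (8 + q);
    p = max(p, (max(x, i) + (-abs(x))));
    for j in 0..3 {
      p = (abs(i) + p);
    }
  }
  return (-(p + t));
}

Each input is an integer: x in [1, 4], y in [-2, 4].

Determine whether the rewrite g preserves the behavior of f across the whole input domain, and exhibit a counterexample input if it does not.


Side by side, the visible changes include: min/max/abs usage differs; also constant usage differs; also arithmetic usage differs; also loop structure differs; also local variable names differ; also statement counts differ.
Tracing x=1, y=1: f: t=3, then p=0, then (i=-2), then p=0, then (j=0), then p=2, then (j=1), then p=4, then (j=2), then p=6, then (i=-1), then p=6, then (j=0), then p=7, then (j=1), then p=8, then (j=2), then p=9, then returns -12 | g: q=2, then t=3, then p=0, then r=10, then p=0, then p=2, then (j=1), then p=4, then (j=2), then p=6, then (i=-1), then s=10, then p=6, then (j=0), then p=7, then (j=1), then p=8, then (j=2), then p=9, then returns -12 — matching result -12.
Every one of the 28 inputs gives matching results.
verdict: equivalent
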